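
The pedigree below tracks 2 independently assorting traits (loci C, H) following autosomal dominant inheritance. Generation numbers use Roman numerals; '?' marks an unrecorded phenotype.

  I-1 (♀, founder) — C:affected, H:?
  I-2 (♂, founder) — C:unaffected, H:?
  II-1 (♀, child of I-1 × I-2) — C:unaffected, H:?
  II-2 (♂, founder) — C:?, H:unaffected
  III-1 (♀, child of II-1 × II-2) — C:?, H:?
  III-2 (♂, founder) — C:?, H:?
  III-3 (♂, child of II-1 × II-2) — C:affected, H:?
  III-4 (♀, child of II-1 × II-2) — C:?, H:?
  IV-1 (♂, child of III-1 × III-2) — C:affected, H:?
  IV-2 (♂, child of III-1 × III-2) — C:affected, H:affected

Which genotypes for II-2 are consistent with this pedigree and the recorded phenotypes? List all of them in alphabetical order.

C/I-1 aff ·: Cc
C/I-2 un ·: cc
C/II-1 un I-1×I-2: cc
C/II-2 ? ·: Cc|CC
C/III-1 ? II-1×II-2: cc|Cc
C/III-2 ? ·: cc|Cc|CC
C/III-3 aff II-1×II-2: Cc
C/III-4 ? II-1×II-2: cc|Cc
C/IV-1 aff III-1×III-2: Cc|CC
C/IV-2 aff III-1×III-2: Cc|CC
⇒ C over [I-1,I-2,II-1,II-2,III-1,III-2,III-3,III-4,IV-1,IV-2]: 31 consistent
H/I-1 ? ·: hh|Hh|HH
H/I-2 ? ·: hh|Hh|HH
H/II-1 ? I-1×I-2: hh|Hh|HH
H/II-2 un ·: hh
H/III-1 ? II-1×II-2: hh|Hh
H/III-2 ? ·: hh|Hh|HH
H/III-3 ? II-1×II-2: hh|Hh
H/III-4 ? II-1×II-2: hh|Hh
H/IV-1 ? III-1×III-2: hh|Hh|HH
H/IV-2 aff III-1×III-2: Hh|HH
⇒ H over [I-1,I-2,II-1,II-2,III-1,III-2,III-3,III-4,IV-1,IV-2]: 480 consistent

II-2 ∈ {CC hh, Cc hh}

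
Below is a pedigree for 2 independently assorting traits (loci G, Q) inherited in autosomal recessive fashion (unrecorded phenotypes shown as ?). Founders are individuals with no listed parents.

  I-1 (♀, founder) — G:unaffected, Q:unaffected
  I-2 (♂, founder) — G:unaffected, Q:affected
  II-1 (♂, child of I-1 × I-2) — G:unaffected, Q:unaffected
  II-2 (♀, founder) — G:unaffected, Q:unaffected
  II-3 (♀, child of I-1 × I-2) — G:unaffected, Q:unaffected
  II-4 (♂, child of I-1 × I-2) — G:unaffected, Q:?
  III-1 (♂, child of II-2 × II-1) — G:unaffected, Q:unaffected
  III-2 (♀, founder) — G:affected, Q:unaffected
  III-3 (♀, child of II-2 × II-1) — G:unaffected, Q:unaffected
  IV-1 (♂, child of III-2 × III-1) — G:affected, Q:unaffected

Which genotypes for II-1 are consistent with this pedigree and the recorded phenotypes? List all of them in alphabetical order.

G/I-1 un ·: GG|Gg
G/I-2 un ·: GG|Gg
G/II-1 un I-1×I-2: GG|Gg
G/II-2 un ·: GG|Gg
G/II-3 un I-1×I-2: GG|Gg
G/II-4 un I-1×I-2: GG|Gg
G/III-1 un II-2×II-1: Gg
G/III-2 aff ·: gg
G/III-3 un II-2×II-1: GG|Gg
G/IV-1 aff III-2×III-1: gg
⇒ G over [I-1,I-2,II-1,II-2,II-3,II-4,III-1,III-2,III-3,IV-1]: 74 consistent
Q/I-1 un ·: QQ|Qq
Q/I-2 aff ·: qq
Q/II-1 un I-1×I-2: Qq
Q/II-2 un ·: QQ|Qq
Q/II-3 un I-1×I-2: Qq
Q/II-4 ? I-1×I-2: Qq|qq
Q/III-1 un II-2×II-1: QQ|Qq
Q/III-2 un ·: QQ|Qq
Q/III-3 un II-2×II-1: QQ|Qq
Q/IV-1 un III-2×III-1: QQ|Qq
⇒ Q over [I-1,I-2,II-1,II-2,II-3,II-4,III-1,III-2,III-3,IV-1]: 84 consistent

II-1 ∈ {GG Qq, Gg Qq}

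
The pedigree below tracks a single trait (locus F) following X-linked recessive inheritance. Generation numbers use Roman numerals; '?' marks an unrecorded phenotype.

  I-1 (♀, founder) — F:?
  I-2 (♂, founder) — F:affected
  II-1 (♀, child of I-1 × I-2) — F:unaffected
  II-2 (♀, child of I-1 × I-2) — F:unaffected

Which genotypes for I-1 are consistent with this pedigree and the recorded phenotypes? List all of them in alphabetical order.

I-1 ∈ {X^FX^F, X^FX^f}

F/I-1 ? ·: X^FX^F|X^FX^f
F/I-2 aff ·: X^fY
F/II-1 un I-1×I-2: X^FX^f
F/II-2 un I-1×I-2: X^FX^f
⇒ F over [I-1,I-2,II-1,II-2]: 2 consistent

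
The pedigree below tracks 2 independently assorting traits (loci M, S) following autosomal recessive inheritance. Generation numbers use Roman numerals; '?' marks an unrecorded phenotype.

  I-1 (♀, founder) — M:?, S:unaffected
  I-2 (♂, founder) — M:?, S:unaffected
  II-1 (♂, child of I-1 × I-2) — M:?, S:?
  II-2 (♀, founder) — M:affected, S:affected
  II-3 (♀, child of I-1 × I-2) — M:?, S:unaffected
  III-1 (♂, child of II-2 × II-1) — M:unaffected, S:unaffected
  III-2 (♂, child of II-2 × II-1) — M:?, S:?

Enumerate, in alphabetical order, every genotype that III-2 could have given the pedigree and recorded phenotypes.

M/I-1 ? ·: MM|Mm|mm
M/I-2 ? ·: MM|Mm|mm
M/II-1 ? I-1×I-2: MM|Mm
M/II-2 aff ·: mm
M/II-3 ? I-1×I-2: MM|Mm|mm
M/III-1 un II-2×II-1: Mm
M/III-2 ? II-2×II-1: Mm|mm
⇒ M over [I-1,I-2,II-1,II-2,II-3,III-1,III-2]: 34 consistent
S/I-1 un ·: SS|Ss
S/I-2 un ·: SS|Ss
S/II-1 ? I-1×I-2: SS|Ss
S/II-2 aff ·: ss
S/II-3 un I-1×I-2: SS|Ss
S/III-1 un II-2×II-1: Ss
S/III-2 ? II-2×II-1: Ss|ss
⇒ S over [I-1,I-2,II-1,II-2,II-3,III-1,III-2]: 19 consistent

III-2 ∈ {Mm Ss, Mm ss, mm Ss, mm ss}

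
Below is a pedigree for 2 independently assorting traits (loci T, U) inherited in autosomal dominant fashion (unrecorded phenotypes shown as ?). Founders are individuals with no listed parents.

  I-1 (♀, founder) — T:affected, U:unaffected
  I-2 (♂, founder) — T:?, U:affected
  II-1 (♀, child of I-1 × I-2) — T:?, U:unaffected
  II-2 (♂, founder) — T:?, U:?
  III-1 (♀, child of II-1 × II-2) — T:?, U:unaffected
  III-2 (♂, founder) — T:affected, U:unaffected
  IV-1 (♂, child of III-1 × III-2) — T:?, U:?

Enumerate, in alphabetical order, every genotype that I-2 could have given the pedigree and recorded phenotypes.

T/I-1 aff ·: Tt|TT
T/I-2 ? ·: tt|Tt|TT
T/II-1 ? I-1×I-2: tt|Tt|TT
T/II-2 ? ·: tt|Tt|TT
T/III-1 ? II-1×II-2: tt|Tt|TT
T/III-2 aff ·: Tt|TT
T/IV-1 ? III-1×III-2: tt|Tt|TT
⇒ T over [I-1,I-2,II-1,II-2,III-1,III-2,IV-1]: 231 consistent
U/I-1 un ·: uu
U/I-2 aff ·: Uu
U/II-1 un I-1×I-2: uu
U/II-2 ? ·: uu|Uu
U/III-1 un II-1×II-2: uu
U/III-2 un ·: uu
U/IV-1 ? III-1×III-2: uu
⇒ U over [I-1,I-2,II-1,II-2,III-1,III-2,IV-1]: 2 consistent

I-2 ∈ {TT Uu, Tt Uu, tt Uu}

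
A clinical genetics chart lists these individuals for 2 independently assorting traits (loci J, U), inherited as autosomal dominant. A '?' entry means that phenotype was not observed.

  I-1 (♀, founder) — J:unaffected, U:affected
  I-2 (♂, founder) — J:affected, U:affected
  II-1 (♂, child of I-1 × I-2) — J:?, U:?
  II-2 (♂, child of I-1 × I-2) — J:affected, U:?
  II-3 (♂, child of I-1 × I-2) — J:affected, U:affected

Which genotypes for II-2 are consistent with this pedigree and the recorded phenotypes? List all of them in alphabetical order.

II-2 ∈ {Jj UU, Jj Uu, Jj uu}

J/I-1 un ·: jj
J/I-2 aff ·: Jj|JJ
J/II-1 ? I-1×I-2: jj|Jj
J/II-2 aff I-1×I-2: Jj
J/II-3 aff I-1×I-2: Jj
⇒ J over [I-1,I-2,II-1,II-2,II-3]: 3 consistent
U/I-1 aff ·: Uu|UU
U/I-2 aff ·: Uu|UU
U/II-1 ? I-1×I-2: uu|Uu|UU
U/II-2 ? I-1×I-2: uu|Uu|UU
U/II-3 aff I-1×I-2: Uu|UU
⇒ U over [I-1,I-2,II-1,II-2,II-3]: 35 consistent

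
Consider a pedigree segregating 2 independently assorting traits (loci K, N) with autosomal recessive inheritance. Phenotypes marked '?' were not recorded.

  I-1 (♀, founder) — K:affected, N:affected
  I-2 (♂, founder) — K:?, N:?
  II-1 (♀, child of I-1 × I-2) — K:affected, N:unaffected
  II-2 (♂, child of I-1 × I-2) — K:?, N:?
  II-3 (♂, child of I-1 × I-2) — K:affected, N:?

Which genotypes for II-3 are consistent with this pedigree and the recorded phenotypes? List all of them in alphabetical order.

II-3 ∈ {kk Nn, kk nn}

K/I-1 aff ·: kk
K/I-2 ? ·: Kk|kk
K/II-1 aff I-1×I-2: kk
K/II-2 ? I-1×I-2: Kk|kk
K/II-3 aff I-1×I-2: kk
⇒ K over [I-1,I-2,II-1,II-2,II-3]: 3 consistent
N/I-1 aff ·: nn
N/I-2 ? ·: NN|Nn
N/II-1 un I-1×I-2: Nn
N/II-2 ? I-1×I-2: Nn|nn
N/II-3 ? I-1×I-2: Nn|nn
⇒ N over [I-1,I-2,II-1,II-2,II-3]: 5 consistent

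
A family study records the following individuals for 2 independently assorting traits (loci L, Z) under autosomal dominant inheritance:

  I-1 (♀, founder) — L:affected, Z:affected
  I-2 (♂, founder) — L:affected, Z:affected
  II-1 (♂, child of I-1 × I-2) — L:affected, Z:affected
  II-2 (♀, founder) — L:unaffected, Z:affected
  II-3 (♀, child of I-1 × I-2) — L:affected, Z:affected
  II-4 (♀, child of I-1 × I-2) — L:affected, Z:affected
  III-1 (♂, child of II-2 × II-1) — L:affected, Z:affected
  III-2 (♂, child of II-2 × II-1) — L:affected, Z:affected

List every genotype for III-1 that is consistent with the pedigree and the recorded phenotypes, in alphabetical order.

L/I-1 aff ·: Ll|LL
L/I-2 aff ·: Ll|LL
L/II-1 aff I-1×I-2: Ll|LL
L/II-2 un ·: ll
L/II-3 aff I-1×I-2: Ll|LL
L/II-4 aff I-1×I-2: Ll|LL
L/III-1 aff II-2×II-1: Ll
L/III-2 aff II-2×II-1: Ll
⇒ L over [I-1,I-2,II-1,II-2,II-3,II-4,III-1,III-2]: 25 consistent
Z/I-1 aff ·: Zz|ZZ
Z/I-2 aff ·: Zz|ZZ
Z/II-1 aff I-1×I-2: Zz|ZZ
Z/II-2 aff ·: Zz|ZZ
Z/II-3 aff I-1×I-2: Zz|ZZ
Z/II-4 aff I-1×I-2: Zz|ZZ
Z/III-1 aff II-2×II-1: Zz|ZZ
Z/III-2 aff II-2×II-1: Zz|ZZ
⇒ Z over [I-1,I-2,II-1,II-2,II-3,II-4,III-1,III-2]: 161 consistent

III-1 ∈ {Ll ZZ, Ll Zz}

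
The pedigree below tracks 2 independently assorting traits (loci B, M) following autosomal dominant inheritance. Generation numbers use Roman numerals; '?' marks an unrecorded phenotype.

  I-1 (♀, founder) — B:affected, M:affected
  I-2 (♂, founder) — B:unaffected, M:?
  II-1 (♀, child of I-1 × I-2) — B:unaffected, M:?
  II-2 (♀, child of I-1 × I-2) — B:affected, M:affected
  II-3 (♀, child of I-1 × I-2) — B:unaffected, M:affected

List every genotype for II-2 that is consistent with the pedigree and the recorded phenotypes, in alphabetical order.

II-2 ∈ {Bb MM, Bb Mm}

B/I-1 aff ·: Bb
B/I-2 un ·: bb
B/II-1 un I-1×I-2: bb
B/II-2 aff I-1×I-2: Bb
B/II-3 un I-1×I-2: bb
⇒ B over [I-1,I-2,II-1,II-2,II-3]: 1 consistent
M/I-1 aff ·: Mm|MM
M/I-2 ? ·: mm|Mm|MM
M/II-1 ? I-1×I-2: mm|Mm|MM
M/II-2 aff I-1×I-2: Mm|MM
M/II-3 aff I-1×I-2: Mm|MM
⇒ M over [I-1,I-2,II-1,II-2,II-3]: 32 consistent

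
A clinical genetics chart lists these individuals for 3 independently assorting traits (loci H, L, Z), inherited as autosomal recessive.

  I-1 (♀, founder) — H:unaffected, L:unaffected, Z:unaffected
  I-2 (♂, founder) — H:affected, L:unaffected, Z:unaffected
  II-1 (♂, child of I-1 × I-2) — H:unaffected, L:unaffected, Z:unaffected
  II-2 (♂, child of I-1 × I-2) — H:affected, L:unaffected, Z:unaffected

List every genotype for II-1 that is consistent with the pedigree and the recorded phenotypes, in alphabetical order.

H/I-1 un ·: Hh
H/I-2 aff ·: hh
H/II-1 un I-1×I-2: Hh
H/II-2 aff I-1×I-2: hh
⇒ H over [I-1,I-2,II-1,II-2]: 1 consistent
L/I-1 un ·: LL|Ll
L/I-2 un ·: LL|Ll
L/II-1 un I-1×I-2: LL|Ll
L/II-2 un I-1×I-2: LL|Ll
⇒ L over [I-1,I-2,II-1,II-2]: 13 consistent
Z/I-1 un ·: ZZ|Zz
Z/I-2 un ·: ZZ|Zz
Z/II-1 un I-1×I-2: ZZ|Zz
Z/II-2 un I-1×I-2: ZZ|Zz
⇒ Z over [I-1,I-2,II-1,II-2]: 13 consistent

II-1 ∈ {Hh LL ZZ, Hh LL Zz, Hh Ll ZZ, Hh Ll Zz}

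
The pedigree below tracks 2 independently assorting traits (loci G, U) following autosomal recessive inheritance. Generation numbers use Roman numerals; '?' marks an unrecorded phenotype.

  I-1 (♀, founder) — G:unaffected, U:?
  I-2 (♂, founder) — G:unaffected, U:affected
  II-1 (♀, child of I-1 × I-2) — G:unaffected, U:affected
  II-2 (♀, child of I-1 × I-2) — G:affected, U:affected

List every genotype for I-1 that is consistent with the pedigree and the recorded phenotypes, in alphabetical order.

I-1 ∈ {Gg Uu, Gg uu}

G/I-1 un ·: Gg
G/I-2 un ·: Gg
G/II-1 un I-1×I-2: GG|Gg
G/II-2 aff I-1×I-2: gg
⇒ G over [I-1,I-2,II-1,II-2]: 2 consistent
U/I-1 ? ·: Uu|uu
U/I-2 aff ·: uu
U/II-1 aff I-1×I-2: uu
U/II-2 aff I-1×I-2: uu
⇒ U over [I-1,I-2,II-1,II-2]: 2 consistent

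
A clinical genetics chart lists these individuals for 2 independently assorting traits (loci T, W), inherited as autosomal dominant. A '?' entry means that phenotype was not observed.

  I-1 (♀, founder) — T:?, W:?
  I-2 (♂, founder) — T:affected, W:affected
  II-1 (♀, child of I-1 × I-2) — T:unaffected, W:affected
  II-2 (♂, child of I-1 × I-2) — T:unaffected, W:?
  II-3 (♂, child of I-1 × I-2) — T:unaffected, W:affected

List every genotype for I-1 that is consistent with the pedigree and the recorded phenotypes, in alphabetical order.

I-1 ∈ {Tt WW, Tt Ww, Tt ww, tt WW, tt Ww, tt ww}

T/I-1 ? ·: tt|Tt
T/I-2 aff ·: Tt
T/II-1 un I-1×I-2: tt
T/II-2 un I-1×I-2: tt
T/II-3 un I-1×I-2: tt
⇒ T over [I-1,I-2,II-1,II-2,II-3]: 2 consistent
W/I-1 ? ·: ww|Ww|WW
W/I-2 aff ·: Ww|WW
W/II-1 aff I-1×I-2: Ww|WW
W/II-2 ? I-1×I-2: ww|Ww|WW
W/II-3 aff I-1×I-2: Ww|WW
⇒ W over [I-1,I-2,II-1,II-2,II-3]: 32 consistent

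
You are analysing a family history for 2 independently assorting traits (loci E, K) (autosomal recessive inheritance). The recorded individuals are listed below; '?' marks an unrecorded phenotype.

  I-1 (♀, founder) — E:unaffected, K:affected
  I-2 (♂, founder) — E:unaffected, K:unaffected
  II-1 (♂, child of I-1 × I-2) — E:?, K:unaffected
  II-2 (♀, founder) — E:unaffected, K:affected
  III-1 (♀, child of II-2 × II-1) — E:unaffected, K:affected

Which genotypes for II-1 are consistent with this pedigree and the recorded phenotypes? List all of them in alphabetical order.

E/I-1 un ·: EE|Ee
E/I-2 un ·: EE|Ee
E/II-1 ? I-1×I-2: EE|Ee|ee
E/II-2 un ·: EE|Ee
E/III-1 un II-2×II-1: EE|Ee
⇒ E over [I-1,I-2,II-1,II-2,III-1]: 26 consistent
K/I-1 aff ·: kk
K/I-2 un ·: KK|Kk
K/II-1 un I-1×I-2: Kk
K/II-2 aff ·: kk
K/III-1 aff II-2×II-1: kk
⇒ K over [I-1,I-2,II-1,II-2,III-1]: 2 consistent

II-1 ∈ {EE Kk, Ee Kk, ee Kk}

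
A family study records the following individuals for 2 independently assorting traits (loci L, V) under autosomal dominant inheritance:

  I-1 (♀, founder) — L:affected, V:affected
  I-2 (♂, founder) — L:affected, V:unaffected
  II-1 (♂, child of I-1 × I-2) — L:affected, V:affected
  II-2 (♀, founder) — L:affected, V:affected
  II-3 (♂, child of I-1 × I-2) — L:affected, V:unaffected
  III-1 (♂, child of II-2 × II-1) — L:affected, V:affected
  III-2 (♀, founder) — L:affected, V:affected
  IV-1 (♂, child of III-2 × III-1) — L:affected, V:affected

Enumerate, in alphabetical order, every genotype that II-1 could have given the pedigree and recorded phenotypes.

II-1 ∈ {LL Vv, Ll Vv}

L/I-1 aff ·: Ll|LL
L/I-2 aff ·: Ll|LL
L/II-1 aff I-1×I-2: Ll|LL
L/II-2 aff ·: Ll|LL
L/II-3 aff I-1×I-2: Ll|LL
L/III-1 aff II-2×II-1: Ll|LL
L/III-2 aff ·: Ll|LL
L/IV-1 aff III-2×III-1: Ll|LL
⇒ L over [I-1,I-2,II-1,II-2,II-3,III-1,III-2,IV-1]: 154 consistent
V/I-1 aff ·: Vv
V/I-2 un ·: vv
V/II-1 aff I-1×I-2: Vv
V/II-2 aff ·: Vv|VV
V/II-3 un I-1×I-2: vv
V/III-1 aff II-2×II-1: Vv|VV
V/III-2 aff ·: Vv|VV
V/IV-1 aff III-2×III-1: Vv|VV
⇒ V over [I-1,I-2,II-1,II-2,II-3,III-1,III-2,IV-1]: 14 consistent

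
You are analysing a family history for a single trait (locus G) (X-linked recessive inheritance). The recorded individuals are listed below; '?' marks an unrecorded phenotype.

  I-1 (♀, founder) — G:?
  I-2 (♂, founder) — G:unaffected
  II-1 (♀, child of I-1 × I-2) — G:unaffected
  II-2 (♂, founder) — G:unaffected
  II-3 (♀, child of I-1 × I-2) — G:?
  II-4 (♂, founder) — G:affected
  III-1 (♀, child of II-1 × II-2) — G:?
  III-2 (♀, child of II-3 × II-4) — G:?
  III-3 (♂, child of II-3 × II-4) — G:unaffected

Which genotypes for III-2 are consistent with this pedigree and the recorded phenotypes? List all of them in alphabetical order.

III-2 ∈ {X^GX^g, X^gX^g}

G/I-1 ? ·: X^GX^G|X^GX^g|X^gX^g
G/I-2 un ·: X^GY
G/II-1 un I-1×I-2: X^GX^G|X^GX^g
G/II-2 un ·: X^GY
G/II-3 ? I-1×I-2: X^GX^G|X^GX^g
G/II-4 aff ·: X^gY
G/III-1 ? II-1×II-2: X^GX^G|X^GX^g
G/III-2 ? II-3×II-4: X^GX^g|X^gX^g
G/III-3 un II-3×II-4: X^GY
⇒ G over [I-1,I-2,II-1,II-2,II-3,II-4,III-1,III-2,III-3]: 14 consistent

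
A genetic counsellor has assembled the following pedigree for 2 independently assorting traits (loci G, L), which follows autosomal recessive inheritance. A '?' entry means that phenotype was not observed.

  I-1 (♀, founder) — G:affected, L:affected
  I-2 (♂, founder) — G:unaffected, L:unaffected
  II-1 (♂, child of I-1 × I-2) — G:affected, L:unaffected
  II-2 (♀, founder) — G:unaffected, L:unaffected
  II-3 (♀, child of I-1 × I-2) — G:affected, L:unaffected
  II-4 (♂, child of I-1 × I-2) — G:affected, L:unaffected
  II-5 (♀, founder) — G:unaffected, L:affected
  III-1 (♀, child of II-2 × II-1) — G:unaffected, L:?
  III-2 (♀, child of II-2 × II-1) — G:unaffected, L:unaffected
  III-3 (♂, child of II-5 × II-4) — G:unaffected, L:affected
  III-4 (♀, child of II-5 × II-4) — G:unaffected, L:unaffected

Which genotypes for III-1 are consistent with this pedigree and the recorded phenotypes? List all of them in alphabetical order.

III-1 ∈ {Gg LL, Gg Ll, Gg ll}

G/I-1 aff ·: gg
G/I-2 un ·: Gg
G/II-1 aff I-1×I-2: gg
G/II-2 un ·: GG|Gg
G/II-3 aff I-1×I-2: gg
G/II-4 aff I-1×I-2: gg
G/II-5 un ·: GG|Gg
G/III-1 un II-2×II-1: Gg
G/III-2 un II-2×II-1: Gg
G/III-3 un II-5×II-4: Gg
G/III-4 un II-5×II-4: Gg
⇒ G over [I-1,I-2,II-1,II-2,II-3,II-4,II-5,III-1,III-2,III-3,III-4]: 4 consistent
L/I-1 aff ·: ll
L/I-2 un ·: LL|Ll
L/II-1 un I-1×I-2: Ll
L/II-2 un ·: LL|Ll
L/II-3 un I-1×I-2: Ll
L/II-4 un I-1×I-2: Ll
L/II-5 aff ·: ll
L/III-1 ? II-2×II-1: LL|Ll|ll
L/III-2 un II-2×II-1: LL|Ll
L/III-3 aff II-5×II-4: ll
L/III-4 un II-5×II-4: Ll
⇒ L over [I-1,I-2,II-1,II-2,II-3,II-4,II-5,III-1,III-2,III-3,III-4]: 20 consistent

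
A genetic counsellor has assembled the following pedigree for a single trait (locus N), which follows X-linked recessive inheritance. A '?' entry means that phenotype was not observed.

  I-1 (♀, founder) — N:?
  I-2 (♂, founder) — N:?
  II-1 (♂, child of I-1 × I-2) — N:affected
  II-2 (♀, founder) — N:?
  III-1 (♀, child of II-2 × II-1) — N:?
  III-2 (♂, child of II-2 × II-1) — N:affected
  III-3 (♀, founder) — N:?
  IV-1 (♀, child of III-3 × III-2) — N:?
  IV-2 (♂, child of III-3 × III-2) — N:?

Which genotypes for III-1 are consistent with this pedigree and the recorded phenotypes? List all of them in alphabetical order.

III-1 ∈ {X^NX^n, X^nX^n}

N/I-1 ? ·: X^NX^n|X^nX^n
N/I-2 ? ·: X^NY|X^nY
N/II-1 aff I-1×I-2: X^nY
N/II-2 ? ·: X^NX^n|X^nX^n
N/III-1 ? II-2×II-1: X^NX^n|X^nX^n
N/III-2 aff II-2×II-1: X^nY
N/III-3 ? ·: X^NX^N|X^NX^n|X^nX^n
N/IV-1 ? III-3×III-2: X^NX^n|X^nX^n
N/IV-2 ? III-3×III-2: X^NY|X^nY
⇒ N over [I-1,I-2,II-1,II-2,III-1,III-2,III-3,IV-1,IV-2]: 72 consistent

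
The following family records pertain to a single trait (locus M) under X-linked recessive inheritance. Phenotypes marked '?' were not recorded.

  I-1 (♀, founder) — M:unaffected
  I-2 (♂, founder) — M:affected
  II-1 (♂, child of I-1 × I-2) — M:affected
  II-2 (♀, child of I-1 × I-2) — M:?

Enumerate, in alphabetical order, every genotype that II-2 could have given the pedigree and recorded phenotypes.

II-2 ∈ {X^MX^m, X^mX^m}

M/I-1 un ·: X^MX^m
M/I-2 aff ·: X^mY
M/II-1 aff I-1×I-2: X^mY
M/II-2 ? I-1×I-2: X^MX^m|X^mX^m
⇒ M over [I-1,I-2,II-1,II-2]: 2 consistent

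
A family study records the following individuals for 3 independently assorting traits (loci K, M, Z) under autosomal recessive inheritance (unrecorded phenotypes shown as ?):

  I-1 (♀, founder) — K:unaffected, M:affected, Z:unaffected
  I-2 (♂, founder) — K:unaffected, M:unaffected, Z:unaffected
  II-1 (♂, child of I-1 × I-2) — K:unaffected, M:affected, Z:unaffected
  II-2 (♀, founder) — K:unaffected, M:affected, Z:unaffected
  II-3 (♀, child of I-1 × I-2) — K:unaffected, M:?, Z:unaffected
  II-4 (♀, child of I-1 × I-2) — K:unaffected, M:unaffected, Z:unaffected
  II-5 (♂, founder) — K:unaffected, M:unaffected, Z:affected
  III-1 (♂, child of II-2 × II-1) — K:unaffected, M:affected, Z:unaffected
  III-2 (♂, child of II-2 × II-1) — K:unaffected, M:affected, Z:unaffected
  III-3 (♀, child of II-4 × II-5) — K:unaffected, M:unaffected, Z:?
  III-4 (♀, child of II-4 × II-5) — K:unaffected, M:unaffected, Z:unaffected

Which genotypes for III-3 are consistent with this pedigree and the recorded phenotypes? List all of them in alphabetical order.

III-3 ∈ {KK MM Zz, KK MM zz, KK Mm Zz, KK Mm zz, Kk MM Zz, Kk MM zz, Kk Mm Zz, Kk Mm zz}

K/I-1 un ·: KK|Kk
K/I-2 un ·: KK|Kk
K/II-1 un I-1×I-2: KK|Kk
K/II-2 un ·: KK|Kk
K/II-3 un I-1×I-2: KK|Kk
K/II-4 un I-1×I-2: KK|Kk
K/II-5 un ·: KK|Kk
K/III-1 un II-2×II-1: KK|Kk
K/III-2 un II-2×II-1: KK|Kk
K/III-3 un II-4×II-5: KK|Kk
K/III-4 un II-4×II-5: KK|Kk
⇒ K over [I-1,I-2,II-1,II-2,II-3,II-4,II-5,III-1,III-2,III-3,III-4]: 1039 consistent
M/I-1 aff ·: mm
M/I-2 un ·: Mm
M/II-1 aff I-1×I-2: mm
M/II-2 aff ·: mm
M/II-3 ? I-1×I-2: Mm|mm
M/II-4 un I-1×I-2: Mm
M/II-5 un ·: MM|Mm
M/III-1 aff II-2×II-1: mm
M/III-2 aff II-2×II-1: mm
M/III-3 un II-4×II-5: MM|Mm
M/III-4 un II-4×II-5: MM|Mm
⇒ M over [I-1,I-2,II-1,II-2,II-3,II-4,II-5,III-1,III-2,III-3,III-4]: 16 consistent
Z/I-1 un ·: ZZ|Zz
Z/I-2 un ·: ZZ|Zz
Z/II-1 un I-1×I-2: ZZ|Zz
Z/II-2 un ·: ZZ|Zz
Z/II-3 un I-1×I-2: ZZ|Zz
Z/II-4 un I-1×I-2: ZZ|Zz
Z/II-5 aff ·: zz
Z/III-1 un II-2×II-1: ZZ|Zz
Z/III-2 un II-2×II-1: ZZ|Zz
Z/III-3 ? II-4×II-5: Zz|zz
Z/III-4 un II-4×II-5: Zz
⇒ Z over [I-1,I-2,II-1,II-2,II-3,II-4,II-5,III-1,III-2,III-3,III-4]: 239 consistent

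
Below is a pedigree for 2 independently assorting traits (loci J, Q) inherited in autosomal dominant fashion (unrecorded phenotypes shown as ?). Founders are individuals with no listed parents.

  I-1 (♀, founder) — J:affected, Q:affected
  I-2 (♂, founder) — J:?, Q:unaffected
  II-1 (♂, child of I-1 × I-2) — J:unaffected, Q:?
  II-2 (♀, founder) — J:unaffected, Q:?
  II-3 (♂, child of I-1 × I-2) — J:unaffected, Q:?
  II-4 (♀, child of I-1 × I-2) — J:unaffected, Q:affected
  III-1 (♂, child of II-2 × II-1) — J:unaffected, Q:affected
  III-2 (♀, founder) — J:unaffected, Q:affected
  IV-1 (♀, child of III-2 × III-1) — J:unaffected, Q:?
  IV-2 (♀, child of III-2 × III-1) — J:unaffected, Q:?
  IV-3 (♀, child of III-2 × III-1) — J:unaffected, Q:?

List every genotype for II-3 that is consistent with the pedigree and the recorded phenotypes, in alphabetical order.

II-3 ∈ {jj Qq, jj qq}

J/I-1 aff ·: Jj
J/I-2 ? ·: jj|Jj
J/II-1 un I-1×I-2: jj
J/II-2 un ·: jj
J/II-3 un I-1×I-2: jj
J/II-4 un I-1×I-2: jj
J/III-1 un II-2×II-1: jj
J/III-2 un ·: jj
J/IV-1 un III-2×III-1: jj
J/IV-2 un III-2×III-1: jj
J/IV-3 un III-2×III-1: jj
⇒ J over [I-1,I-2,II-1,II-2,II-3,II-4,III-1,III-2,IV-1,IV-2,IV-3]: 2 consistent
Q/I-1 aff ·: Qq|QQ
Q/I-2 un ·: qq
Q/II-1 ? I-1×I-2: qq|Qq
Q/II-2 ? ·: qq|Qq|QQ
Q/II-3 ? I-1×I-2: qq|Qq
Q/II-4 aff I-1×I-2: Qq
Q/III-1 aff II-2×II-1: Qq|QQ
Q/III-2 aff ·: Qq|QQ
Q/IV-1 ? III-2×III-1: qq|Qq|QQ
Q/IV-2 ? III-2×III-1: qq|Qq|QQ
Q/IV-3 ? III-2×III-1: qq|Qq|QQ
⇒ Q over [I-1,I-2,II-1,II-2,II-3,II-4,III-1,III-2,IV-1,IV-2,IV-3]: 509 consistent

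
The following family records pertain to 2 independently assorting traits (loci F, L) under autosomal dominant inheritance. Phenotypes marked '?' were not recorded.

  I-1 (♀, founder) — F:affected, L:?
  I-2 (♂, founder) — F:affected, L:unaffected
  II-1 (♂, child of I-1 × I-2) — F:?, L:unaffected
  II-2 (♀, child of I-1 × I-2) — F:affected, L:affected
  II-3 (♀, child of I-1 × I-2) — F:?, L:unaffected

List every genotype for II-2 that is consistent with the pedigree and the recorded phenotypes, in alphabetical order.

F/I-1 aff ·: Ff|FF
F/I-2 aff ·: Ff|FF
F/II-1 ? I-1×I-2: ff|Ff|FF
F/II-2 aff I-1×I-2: Ff|FF
F/II-3 ? I-1×I-2: ff|Ff|FF
⇒ F over [I-1,I-2,II-1,II-2,II-3]: 35 consistent
L/I-1 ? ·: Ll
L/I-2 un ·: ll
L/II-1 un I-1×I-2: ll
L/II-2 aff I-1×I-2: Ll
L/II-3 un I-1×I-2: ll
⇒ L over [I-1,I-2,II-1,II-2,II-3]: 1 consistent

II-2 ∈ {FF Ll, Ff Ll}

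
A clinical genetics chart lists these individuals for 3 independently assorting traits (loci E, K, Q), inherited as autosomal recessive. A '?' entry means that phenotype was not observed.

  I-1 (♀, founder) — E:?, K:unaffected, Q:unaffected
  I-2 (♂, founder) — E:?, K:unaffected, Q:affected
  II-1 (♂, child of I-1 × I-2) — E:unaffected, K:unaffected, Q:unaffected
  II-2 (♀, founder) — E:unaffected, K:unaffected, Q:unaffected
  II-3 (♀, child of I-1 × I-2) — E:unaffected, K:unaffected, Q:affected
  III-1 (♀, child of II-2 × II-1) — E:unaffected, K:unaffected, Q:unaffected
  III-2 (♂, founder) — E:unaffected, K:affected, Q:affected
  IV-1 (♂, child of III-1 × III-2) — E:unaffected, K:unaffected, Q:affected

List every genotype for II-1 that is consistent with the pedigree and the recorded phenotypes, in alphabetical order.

II-1 ∈ {EE KK Qq, EE Kk Qq, Ee KK Qq, Ee Kk Qq}

E/I-1 ? ·: EE|Ee|ee
E/I-2 ? ·: EE|Ee|ee
E/II-1 un I-1×I-2: EE|Ee
E/II-2 un ·: EE|Ee
E/II-3 un I-1×I-2: EE|Ee
E/III-1 un II-2×II-1: EE|Ee
E/III-2 un ·: EE|Ee
E/IV-1 un III-1×III-2: EE|Ee
⇒ E over [I-1,I-2,II-1,II-2,II-3,III-1,III-2,IV-1]: 210 consistent
K/I-1 un ·: KK|Kk
K/I-2 un ·: KK|Kk
K/II-1 un I-1×I-2: KK|Kk
K/II-2 un ·: KK|Kk
K/II-3 un I-1×I-2: KK|Kk
K/III-1 un II-2×II-1: KK|Kk
K/III-2 aff ·: kk
K/IV-1 un III-1×III-2: Kk
⇒ K over [I-1,I-2,II-1,II-2,II-3,III-1,III-2,IV-1]: 45 consistent
Q/I-1 un ·: Qq
Q/I-2 aff ·: qq
Q/II-1 un I-1×I-2: Qq
Q/II-2 un ·: QQ|Qq
Q/II-3 aff I-1×I-2: qq
Q/III-1 un II-2×II-1: Qq
Q/III-2 aff ·: qq
Q/IV-1 aff III-1×III-2: qq
⇒ Q over [I-1,I-2,II-1,II-2,II-3,III-1,III-2,IV-1]: 2 consistent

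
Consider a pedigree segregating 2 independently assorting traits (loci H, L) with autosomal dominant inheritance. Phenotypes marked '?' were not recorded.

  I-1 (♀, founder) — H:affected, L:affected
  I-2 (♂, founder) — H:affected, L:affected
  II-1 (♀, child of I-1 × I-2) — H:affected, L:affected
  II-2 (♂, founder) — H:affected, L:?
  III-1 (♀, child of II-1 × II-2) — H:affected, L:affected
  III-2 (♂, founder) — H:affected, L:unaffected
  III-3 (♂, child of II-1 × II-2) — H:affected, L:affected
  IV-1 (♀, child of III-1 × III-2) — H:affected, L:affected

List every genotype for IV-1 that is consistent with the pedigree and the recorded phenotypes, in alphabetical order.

IV-1 ∈ {HH Ll, Hh Ll}

H/I-1 aff ·: Hh|HH
H/I-2 aff ·: Hh|HH
H/II-1 aff I-1×I-2: Hh|HH
H/II-2 aff ·: Hh|HH
H/III-1 aff II-1×II-2: Hh|HH
H/III-2 aff ·: Hh|HH
H/III-3 aff II-1×II-2: Hh|HH
H/IV-1 aff III-1×III-2: Hh|HH
⇒ H over [I-1,I-2,II-1,II-2,III-1,III-2,III-3,IV-1]: 152 consistent
L/I-1 aff ·: Ll|LL
L/I-2 aff ·: Ll|LL
L/II-1 aff I-1×I-2: Ll|LL
L/II-2 ? ·: ll|Ll|LL
L/III-1 aff II-1×II-2: Ll|LL
L/III-2 un ·: ll
L/III-3 aff II-1×II-2: Ll|LL
L/IV-1 aff III-1×III-2: Ll
⇒ L over [I-1,I-2,II-1,II-2,III-1,III-2,III-3,IV-1]: 51 consistent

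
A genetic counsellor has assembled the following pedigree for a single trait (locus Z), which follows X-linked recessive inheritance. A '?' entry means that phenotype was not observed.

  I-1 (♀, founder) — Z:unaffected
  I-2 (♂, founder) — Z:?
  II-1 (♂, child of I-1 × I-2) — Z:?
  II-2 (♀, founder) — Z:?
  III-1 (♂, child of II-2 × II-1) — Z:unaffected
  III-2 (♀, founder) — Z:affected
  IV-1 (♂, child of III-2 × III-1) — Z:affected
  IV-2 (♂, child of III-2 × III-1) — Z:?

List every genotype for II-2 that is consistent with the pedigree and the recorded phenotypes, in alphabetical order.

Z/I-1 un ·: X^ZX^Z|X^ZX^z
Z/I-2 ? ·: X^ZY|X^zY
Z/II-1 ? I-1×I-2: X^ZY|X^zY
Z/II-2 ? ·: X^ZX^Z|X^ZX^z
Z/III-1 un II-2×II-1: X^ZY
Z/III-2 aff ·: X^zX^z
Z/IV-1 aff III-2×III-1: X^zY
Z/IV-2 ? III-2×III-1: X^zY
⇒ Z over [I-1,I-2,II-1,II-2,III-1,III-2,IV-1,IV-2]: 12 consistent

II-2 ∈ {X^ZX^Z, X^ZX^z}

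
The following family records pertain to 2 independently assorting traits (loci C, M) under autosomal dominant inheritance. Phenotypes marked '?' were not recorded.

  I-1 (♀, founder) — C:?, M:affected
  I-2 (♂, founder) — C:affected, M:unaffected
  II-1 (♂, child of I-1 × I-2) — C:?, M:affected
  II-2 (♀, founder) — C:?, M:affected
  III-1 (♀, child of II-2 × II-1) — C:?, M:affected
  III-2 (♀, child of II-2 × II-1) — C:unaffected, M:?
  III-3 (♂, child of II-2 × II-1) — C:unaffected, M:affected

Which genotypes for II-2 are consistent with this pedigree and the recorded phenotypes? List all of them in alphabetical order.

II-2 ∈ {Cc MM, Cc Mm, cc MM, cc Mm}

C/I-1 ? ·: cc|Cc|CC
C/I-2 aff ·: Cc|CC
C/II-1 ? I-1×I-2: cc|Cc
C/II-2 ? ·: cc|Cc
C/III-1 ? II-2×II-1: cc|Cc|CC
C/III-2 un II-2×II-1: cc
C/III-3 un II-2×II-1: cc
⇒ C over [I-1,I-2,II-1,II-2,III-1,III-2,III-3]: 31 consistent
M/I-1 aff ·: Mm|MM
M/I-2 un ·: mm
M/II-1 aff I-1×I-2: Mm
M/II-2 aff ·: Mm|MM
M/III-1 aff II-2×II-1: Mm|MM
M/III-2 ? II-2×II-1: mm|Mm|MM
M/III-3 aff II-2×II-1: Mm|MM
⇒ M over [I-1,I-2,II-1,II-2,III-1,III-2,III-3]: 40 consistent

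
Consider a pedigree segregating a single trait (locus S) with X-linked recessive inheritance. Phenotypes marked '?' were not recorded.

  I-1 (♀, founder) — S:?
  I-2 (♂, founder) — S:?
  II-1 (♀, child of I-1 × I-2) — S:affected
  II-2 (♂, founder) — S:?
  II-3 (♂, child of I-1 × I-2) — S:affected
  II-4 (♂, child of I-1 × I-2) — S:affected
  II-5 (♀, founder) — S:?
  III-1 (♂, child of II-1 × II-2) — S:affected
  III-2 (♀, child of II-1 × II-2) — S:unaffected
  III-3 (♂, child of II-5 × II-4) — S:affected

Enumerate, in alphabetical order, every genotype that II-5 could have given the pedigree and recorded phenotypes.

S/I-1 ? ·: X^SX^s|X^sX^s
S/I-2 ? ·: X^sY
S/II-1 aff I-1×I-2: X^sX^s
S/II-2 ? ·: X^SY
S/II-3 aff I-1×I-2: X^sY
S/II-4 aff I-1×I-2: X^sY
S/II-5 ? ·: X^SX^s|X^sX^s
S/III-1 aff II-1×II-2: X^sY
S/III-2 un II-1×II-2: X^SX^s
S/III-3 aff II-5×II-4: X^sY
⇒ S over [I-1,I-2,II-1,II-2,II-3,II-4,II-5,III-1,III-2,III-3]: 4 consistent

II-5 ∈ {X^SX^s, X^sX^s}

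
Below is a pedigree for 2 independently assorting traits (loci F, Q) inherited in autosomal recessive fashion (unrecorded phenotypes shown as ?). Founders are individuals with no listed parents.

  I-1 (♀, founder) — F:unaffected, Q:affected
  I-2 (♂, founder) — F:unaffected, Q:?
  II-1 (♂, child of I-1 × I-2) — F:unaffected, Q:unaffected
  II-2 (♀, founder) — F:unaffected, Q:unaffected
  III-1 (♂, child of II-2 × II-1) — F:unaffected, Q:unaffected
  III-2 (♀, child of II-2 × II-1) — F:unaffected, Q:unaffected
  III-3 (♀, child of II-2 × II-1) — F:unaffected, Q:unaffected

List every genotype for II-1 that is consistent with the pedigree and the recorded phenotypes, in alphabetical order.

II-1 ∈ {FF Qq, Ff Qq}

F/I-1 un ·: FF|Ff
F/I-2 un ·: FF|Ff
F/II-1 un I-1×I-2: FF|Ff
F/II-2 un ·: FF|Ff
F/III-1 un II-2×II-1: FF|Ff
F/III-2 un II-2×II-1: FF|Ff
F/III-3 un II-2×II-1: FF|Ff
⇒ F over [I-1,I-2,II-1,II-2,III-1,III-2,III-3]: 84 consistent
Q/I-1 aff ·: qq
Q/I-2 ? ·: QQ|Qq
Q/II-1 un I-1×I-2: Qq
Q/II-2 un ·: QQ|Qq
Q/III-1 un II-2×II-1: QQ|Qq
Q/III-2 un II-2×II-1: QQ|Qq
Q/III-3 un II-2×II-1: QQ|Qq
⇒ Q over [I-1,I-2,II-1,II-2,III-1,III-2,III-3]: 32 consistent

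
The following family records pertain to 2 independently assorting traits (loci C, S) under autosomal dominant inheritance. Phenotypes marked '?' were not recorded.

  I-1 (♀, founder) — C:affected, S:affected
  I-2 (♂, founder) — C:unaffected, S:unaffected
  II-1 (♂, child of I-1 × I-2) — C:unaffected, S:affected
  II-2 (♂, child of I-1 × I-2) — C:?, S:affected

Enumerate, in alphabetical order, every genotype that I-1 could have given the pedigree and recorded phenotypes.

C/I-1 aff ·: Cc
C/I-2 un ·: cc
C/II-1 un I-1×I-2: cc
C/II-2 ? I-1×I-2: cc|Cc
⇒ C over [I-1,I-2,II-1,II-2]: 2 consistent
S/I-1 aff ·: Ss|SS
S/I-2 un ·: ss
S/II-1 aff I-1×I-2: Ss
S/II-2 aff I-1×I-2: Ss
⇒ S over [I-1,I-2,II-1,II-2]: 2 consistent

I-1 ∈ {Cc SS, Cc Ss}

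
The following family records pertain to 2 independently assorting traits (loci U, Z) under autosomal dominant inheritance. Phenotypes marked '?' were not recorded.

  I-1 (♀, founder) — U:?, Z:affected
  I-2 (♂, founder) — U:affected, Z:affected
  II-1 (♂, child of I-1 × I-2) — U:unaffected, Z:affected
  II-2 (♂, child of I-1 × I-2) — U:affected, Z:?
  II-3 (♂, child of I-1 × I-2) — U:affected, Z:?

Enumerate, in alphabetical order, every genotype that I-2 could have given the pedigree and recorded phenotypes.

I-2 ∈ {Uu ZZ, Uu Zz}

U/I-1 ? ·: uu|Uu
U/I-2 aff ·: Uu
U/II-1 un I-1×I-2: uu
U/II-2 aff I-1×I-2: Uu|UU
U/II-3 aff I-1×I-2: Uu|UU
⇒ U over [I-1,I-2,II-1,II-2,II-3]: 5 consistent
Z/I-1 aff ·: Zz|ZZ
Z/I-2 aff ·: Zz|ZZ
Z/II-1 aff I-1×I-2: Zz|ZZ
Z/II-2 ? I-1×I-2: zz|Zz|ZZ
Z/II-3 ? I-1×I-2: zz|Zz|ZZ
⇒ Z over [I-1,I-2,II-1,II-2,II-3]: 35 consistent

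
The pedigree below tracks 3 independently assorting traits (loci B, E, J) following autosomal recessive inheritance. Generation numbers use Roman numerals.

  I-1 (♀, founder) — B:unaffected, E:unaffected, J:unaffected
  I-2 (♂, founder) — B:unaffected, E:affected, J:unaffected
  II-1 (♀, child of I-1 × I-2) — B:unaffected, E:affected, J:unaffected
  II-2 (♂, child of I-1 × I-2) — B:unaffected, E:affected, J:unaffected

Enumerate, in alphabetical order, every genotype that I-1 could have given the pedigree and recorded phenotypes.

B/I-1 un ·: BB|Bb
B/I-2 un ·: BB|Bb
B/II-1 un I-1×I-2: BB|Bb
B/II-2 un I-1×I-2: BB|Bb
⇒ B over [I-1,I-2,II-1,II-2]: 13 consistent
E/I-1 un ·: Ee
E/I-2 aff ·: ee
E/II-1 aff I-1×I-2: ee
E/II-2 aff I-1×I-2: ee
⇒ E over [I-1,I-2,II-1,II-2]: 1 consistent
J/I-1 un ·: JJ|Jj
J/I-2 un ·: JJ|Jj
J/II-1 un I-1×I-2: JJ|Jj
J/II-2 un I-1×I-2: JJ|Jj
⇒ J over [I-1,I-2,II-1,II-2]: 13 consistent

I-1 ∈ {BB Ee JJ, BB Ee Jj, Bb Ee JJ, Bb Ee Jj}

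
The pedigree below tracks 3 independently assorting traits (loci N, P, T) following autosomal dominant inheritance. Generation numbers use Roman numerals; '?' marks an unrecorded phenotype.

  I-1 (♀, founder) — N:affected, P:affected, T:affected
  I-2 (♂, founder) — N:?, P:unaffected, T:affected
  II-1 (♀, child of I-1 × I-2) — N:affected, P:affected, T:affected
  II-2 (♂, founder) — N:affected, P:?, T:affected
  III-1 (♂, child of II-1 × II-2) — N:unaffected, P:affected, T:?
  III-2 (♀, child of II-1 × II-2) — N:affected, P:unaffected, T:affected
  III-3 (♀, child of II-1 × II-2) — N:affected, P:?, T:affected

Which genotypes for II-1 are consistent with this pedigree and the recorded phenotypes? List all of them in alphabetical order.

II-1 ∈ {Nn Pp TT, Nn Pp Tt}

N/I-1 aff ·: Nn|NN
N/I-2 ? ·: nn|Nn|NN
N/II-1 aff I-1×I-2: Nn
N/II-2 aff ·: Nn
N/III-1 un II-1×II-2: nn
N/III-2 aff II-1×II-2: Nn|NN
N/III-3 aff II-1×II-2: Nn|NN
⇒ N over [I-1,I-2,II-1,II-2,III-1,III-2,III-3]: 20 consistent
P/I-1 aff ·: Pp|PP
P/I-2 un ·: pp
P/II-1 aff I-1×I-2: Pp
P/II-2 ? ·: pp|Pp
P/III-1 aff II-1×II-2: Pp|PP
P/III-2 un II-1×II-2: pp
P/III-3 ? II-1×II-2: pp|Pp|PP
⇒ P over [I-1,I-2,II-1,II-2,III-1,III-2,III-3]: 16 consistent
T/I-1 aff ·: Tt|TT
T/I-2 aff ·: Tt|TT
T/II-1 aff I-1×I-2: Tt|TT
T/II-2 aff ·: Tt|TT
T/III-1 ? II-1×II-2: tt|Tt|TT
T/III-2 aff II-1×II-2: Tt|TT
T/III-3 aff II-1×II-2: Tt|TT
⇒ T over [I-1,I-2,II-1,II-2,III-1,III-2,III-3]: 96 consistent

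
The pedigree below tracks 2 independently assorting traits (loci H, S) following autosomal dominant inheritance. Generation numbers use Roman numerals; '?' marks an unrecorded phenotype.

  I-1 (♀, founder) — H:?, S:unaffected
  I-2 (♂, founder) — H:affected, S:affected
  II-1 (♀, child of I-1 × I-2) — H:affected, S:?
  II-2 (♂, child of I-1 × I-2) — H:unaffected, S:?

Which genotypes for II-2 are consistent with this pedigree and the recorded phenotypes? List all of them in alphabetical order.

II-2 ∈ {hh Ss, hh ss}

H/I-1 ? ·: hh|Hh
H/I-2 aff ·: Hh
H/II-1 aff I-1×I-2: Hh|HH
H/II-2 un I-1×I-2: hh
⇒ H over [I-1,I-2,II-1,II-2]: 3 consistent
S/I-1 un ·: ss
S/I-2 aff ·: Ss|SS
S/II-1 ? I-1×I-2: ss|Ss
S/II-2 ? I-1×I-2: ss|Ss
⇒ S over [I-1,I-2,II-1,II-2]: 5 consistent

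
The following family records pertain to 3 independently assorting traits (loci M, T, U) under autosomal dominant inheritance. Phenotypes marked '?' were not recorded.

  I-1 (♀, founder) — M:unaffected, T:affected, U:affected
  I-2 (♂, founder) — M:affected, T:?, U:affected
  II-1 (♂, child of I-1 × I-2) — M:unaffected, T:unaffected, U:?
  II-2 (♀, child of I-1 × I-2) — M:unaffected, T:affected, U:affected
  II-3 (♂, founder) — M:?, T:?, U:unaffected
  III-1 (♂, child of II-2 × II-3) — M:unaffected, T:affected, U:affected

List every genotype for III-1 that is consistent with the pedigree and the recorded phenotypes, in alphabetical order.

M/I-1 un ·: mm
M/I-2 aff ·: Mm
M/II-1 un I-1×I-2: mm
M/II-2 un I-1×I-2: mm
M/II-3 ? ·: mm|Mm
M/III-1 un II-2×II-3: mm
⇒ M over [I-1,I-2,II-1,II-2,II-3,III-1]: 2 consistent
T/I-1 aff ·: Tt
T/I-2 ? ·: tt|Tt
T/II-1 un I-1×I-2: tt
T/II-2 aff I-1×I-2: Tt|TT
T/II-3 ? ·: tt|Tt|TT
T/III-1 aff II-2×II-3: Tt|TT
⇒ T over [I-1,I-2,II-1,II-2,II-3,III-1]: 14 consistent
U/I-1 aff ·: Uu|UU
U/I-2 aff ·: Uu|UU
U/II-1 ? I-1×I-2: uu|Uu|UU
U/II-2 aff I-1×I-2: Uu|UU
U/II-3 un ·: uu
U/III-1 aff II-2×II-3: Uu
⇒ U over [I-1,I-2,II-1,II-2,II-3,III-1]: 15 consistent

III-1 ∈ {mm TT Uu, mm Tt Uu}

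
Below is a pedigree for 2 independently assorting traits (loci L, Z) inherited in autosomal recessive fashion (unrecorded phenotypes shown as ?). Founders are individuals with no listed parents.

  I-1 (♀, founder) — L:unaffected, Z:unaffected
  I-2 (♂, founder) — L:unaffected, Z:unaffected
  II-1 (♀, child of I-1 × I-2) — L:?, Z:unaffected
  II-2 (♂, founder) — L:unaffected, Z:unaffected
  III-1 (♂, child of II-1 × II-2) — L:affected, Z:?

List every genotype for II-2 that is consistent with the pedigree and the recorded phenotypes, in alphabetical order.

II-2 ∈ {Ll ZZ, Ll Zz}

L/I-1 un ·: LL|Ll
L/I-2 un ·: LL|Ll
L/II-1 ? I-1×I-2: Ll|ll
L/II-2 un ·: Ll
L/III-1 aff II-1×II-2: ll
⇒ L over [I-1,I-2,II-1,II-2,III-1]: 4 consistent
Z/I-1 un ·: ZZ|Zz
Z/I-2 un ·: ZZ|Zz
Z/II-1 un I-1×I-2: ZZ|Zz
Z/II-2 un ·: ZZ|Zz
Z/III-1 ? II-1×II-2: ZZ|Zz|zz
⇒ Z over [I-1,I-2,II-1,II-2,III-1]: 27 consistent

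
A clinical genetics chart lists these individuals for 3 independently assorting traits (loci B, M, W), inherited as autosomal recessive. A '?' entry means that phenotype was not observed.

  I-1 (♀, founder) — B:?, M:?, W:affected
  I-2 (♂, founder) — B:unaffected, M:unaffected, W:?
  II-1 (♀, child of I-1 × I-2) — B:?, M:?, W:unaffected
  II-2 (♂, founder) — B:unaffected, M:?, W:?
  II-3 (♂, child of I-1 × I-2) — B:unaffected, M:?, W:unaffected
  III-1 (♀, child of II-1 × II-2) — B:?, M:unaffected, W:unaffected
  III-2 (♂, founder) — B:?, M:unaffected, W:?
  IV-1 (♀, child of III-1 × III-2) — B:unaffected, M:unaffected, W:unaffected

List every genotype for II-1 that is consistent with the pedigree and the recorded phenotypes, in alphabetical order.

B/I-1 ? ·: BB|Bb|bb
B/I-2 un ·: BB|Bb
B/II-1 ? I-1×I-2: BB|Bb|bb
B/II-2 un ·: BB|Bb
B/II-3 un I-1×I-2: BB|Bb
B/III-1 ? II-1×II-2: BB|Bb|bb
B/III-2 ? ·: BB|Bb|bb
B/IV-1 un III-1×III-2: BB|Bb
⇒ B over [I-1,I-2,II-1,II-2,II-3,III-1,III-2,IV-1]: 287 consistent
M/I-1 ? ·: MM|Mm|mm
M/I-2 un ·: MM|Mm
M/II-1 ? I-1×I-2: MM|Mm|mm
M/II-2 ? ·: MM|Mm|mm
M/II-3 ? I-1×I-2: MM|Mm|mm
M/III-1 un II-1×II-2: MM|Mm
M/III-2 un ·: MM|Mm
M/IV-1 un III-1×III-2: MM|Mm
⇒ M over [I-1,I-2,II-1,II-2,II-3,III-1,III-2,IV-1]: 332 consistent
W/I-1 aff ·: ww
W/I-2 ? ·: WW|Ww
W/II-1 un I-1×I-2: Ww
W/II-2 ? ·: WW|Ww|ww
W/II-3 un I-1×I-2: Ww
W/III-1 un II-1×II-2: WW|Ww
W/III-2 ? ·: WW|Ww|ww
W/IV-1 un III-1×III-2: WW|Ww
⇒ W over [I-1,I-2,II-1,II-2,II-3,III-1,III-2,IV-1]: 46 consistent

II-1 ∈ {BB MM Ww, BB Mm Ww, BB mm Ww, Bb MM Ww, Bb Mm Ww, Bb mm Ww, bb MM Ww, bb Mm Ww, bb mm Ww}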